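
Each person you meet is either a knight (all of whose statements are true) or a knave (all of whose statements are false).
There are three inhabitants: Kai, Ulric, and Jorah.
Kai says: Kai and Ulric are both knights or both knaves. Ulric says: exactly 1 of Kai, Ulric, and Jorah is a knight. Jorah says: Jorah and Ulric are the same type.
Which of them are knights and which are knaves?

Kai is a knave, Ulric is a knight, and Jorah is a knave.

Suppose Kai is a knight. Then Kai's statement "Kai and Ulric are both knights or both knaves" would have to be true. Checking the 4 ways to assign the others, none is consistent with every speaker.
(For instance, with Ulric=knight, Jorah=knave, Ulric's claim "exactly 1 of Kai, Ulric, and Jorah is a knight" comes out false where it would need to be true.)
So Kai must be a knave, making "Kai and Ulric are both knights or both knaves" false. Taking Kai=knave, Ulric=knight, Jorah=knave, each remaining statement checks out:
  Ulric (knight): "exactly 1 of Kai, Ulric, and Jorah is a knight" — true. ✓
  Jorah (knave): "Jorah and Ulric are the same type" — false. ✓
This is the unique consistent assignment.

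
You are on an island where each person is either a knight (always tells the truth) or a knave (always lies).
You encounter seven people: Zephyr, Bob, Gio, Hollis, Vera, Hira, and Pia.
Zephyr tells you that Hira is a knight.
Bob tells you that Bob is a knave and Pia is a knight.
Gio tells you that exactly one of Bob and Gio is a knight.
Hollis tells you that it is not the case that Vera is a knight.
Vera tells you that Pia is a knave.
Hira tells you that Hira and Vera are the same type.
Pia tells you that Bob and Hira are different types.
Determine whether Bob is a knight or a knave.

Consistent assignments: {Zephyr=knave, Bob=knave, Gio=knight, Hollis=knave, Vera=knight, Hira=knave, Pia=knave}; {Zephyr=knave, Bob=knave, Gio=knave, Hollis=knave, Vera=knight, Hira=knave, Pia=knave}
In every consistent assignment, Bob is a knave.

Bob is a knave.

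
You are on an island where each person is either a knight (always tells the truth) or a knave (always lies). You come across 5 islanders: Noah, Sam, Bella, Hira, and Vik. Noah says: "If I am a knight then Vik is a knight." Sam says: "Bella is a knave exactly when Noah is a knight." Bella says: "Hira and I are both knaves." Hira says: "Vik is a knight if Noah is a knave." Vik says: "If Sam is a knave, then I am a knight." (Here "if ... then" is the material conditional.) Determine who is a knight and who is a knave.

Knights: Noah, Sam, Hira, and Vik. Knaves: Bella.

Since Noah is a knight, "if I am a knight then Vik is a knight" needs to be True, which holds.
Sam is a knight, so "Bella is a knave exactly when Noah is a knight" must be True — and it is.
Bella is a knave, so "Hira and I are both knaves" must be False — and it is.
Hira is a knight; "Vik is a knight if Noah is a knave" is True, as required.
Vik (knight): "if Sam is a knave, then I am a knight" — True. ✓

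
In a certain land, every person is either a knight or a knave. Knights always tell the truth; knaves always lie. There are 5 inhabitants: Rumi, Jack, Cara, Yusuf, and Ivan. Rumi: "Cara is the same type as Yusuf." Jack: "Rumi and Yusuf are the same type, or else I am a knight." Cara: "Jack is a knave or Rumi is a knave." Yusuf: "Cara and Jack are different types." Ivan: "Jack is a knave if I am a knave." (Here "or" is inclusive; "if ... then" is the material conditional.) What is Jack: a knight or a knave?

Consistent assignments: {Rumi=knave, Jack=knight, Cara=knight, Yusuf=knave, Ivan=knight}; {Rumi=knave, Jack=knight, Cara=knight, Yusuf=knave, Ivan=knave}
In every consistent assignment, Jack is a knight.

Jack is a knight.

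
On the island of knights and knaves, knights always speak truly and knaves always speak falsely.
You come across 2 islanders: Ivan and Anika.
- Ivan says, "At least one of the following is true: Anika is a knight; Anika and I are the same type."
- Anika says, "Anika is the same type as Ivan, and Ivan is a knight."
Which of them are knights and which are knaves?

As a knight, Ivan's statement "at least one of the following is true: Anika is a knight; Anika and I are the same type" should be True; it is.
Anika (knight): "Anika is the same type as Ivan, and Ivan is a knight" — True. ✓

Ivan is a knight and Anika is a knight.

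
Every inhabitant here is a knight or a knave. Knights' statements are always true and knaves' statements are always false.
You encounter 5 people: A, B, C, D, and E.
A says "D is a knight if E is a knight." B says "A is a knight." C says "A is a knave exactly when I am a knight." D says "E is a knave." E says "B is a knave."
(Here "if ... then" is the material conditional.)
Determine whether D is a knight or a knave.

D is a knave.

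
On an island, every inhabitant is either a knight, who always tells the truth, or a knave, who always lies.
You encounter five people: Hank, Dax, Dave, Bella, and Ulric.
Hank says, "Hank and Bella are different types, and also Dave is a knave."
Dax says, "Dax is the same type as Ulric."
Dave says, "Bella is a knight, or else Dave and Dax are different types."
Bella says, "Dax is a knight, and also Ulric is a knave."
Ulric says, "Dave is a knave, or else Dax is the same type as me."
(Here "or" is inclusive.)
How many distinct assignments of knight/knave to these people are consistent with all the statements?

2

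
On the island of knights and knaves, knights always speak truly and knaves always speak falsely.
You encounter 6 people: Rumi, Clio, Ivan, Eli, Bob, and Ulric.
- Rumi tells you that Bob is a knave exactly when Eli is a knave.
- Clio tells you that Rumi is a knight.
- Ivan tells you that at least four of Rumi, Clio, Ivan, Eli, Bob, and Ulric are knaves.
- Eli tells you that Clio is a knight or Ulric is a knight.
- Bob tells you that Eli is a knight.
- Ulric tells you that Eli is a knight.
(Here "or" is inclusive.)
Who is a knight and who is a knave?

Rumi is a knight; "Bob is a knave exactly when Eli is a knave" is True, as required.
Clio (knight): "Rumi is a knight" — True. ✓
Since Ivan is a knave, "at least four of Rumi, Clio, Ivan, Eli, Bob, and Ulric are knaves" needs to be false, which holds.
Since Eli is a knight, "Clio is a knight or Ulric is a knight" needs to be True, which holds.
Bob is a knight, and the claim "Eli is a knight" is indeed True.
Ulric is a knight, so "Eli is a knight" must be True — and it is.

Rumi is a knight, Clio is a knight, Ivan is a knave, Eli is a knight, Bob is a knight, and Ulric is a knight.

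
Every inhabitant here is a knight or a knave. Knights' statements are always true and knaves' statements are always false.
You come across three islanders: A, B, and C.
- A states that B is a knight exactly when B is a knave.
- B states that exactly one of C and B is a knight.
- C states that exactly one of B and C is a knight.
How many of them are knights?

0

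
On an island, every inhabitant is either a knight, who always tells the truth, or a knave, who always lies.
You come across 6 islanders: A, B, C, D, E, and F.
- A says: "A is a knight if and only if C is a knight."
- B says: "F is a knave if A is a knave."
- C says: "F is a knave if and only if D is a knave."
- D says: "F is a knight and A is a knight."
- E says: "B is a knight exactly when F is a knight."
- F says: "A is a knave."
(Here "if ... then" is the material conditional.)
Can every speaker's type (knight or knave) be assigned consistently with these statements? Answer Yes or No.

One consistent assignment: A=knight, B=knight, C=knight, D=knave, E=knave, F=knave.

Yes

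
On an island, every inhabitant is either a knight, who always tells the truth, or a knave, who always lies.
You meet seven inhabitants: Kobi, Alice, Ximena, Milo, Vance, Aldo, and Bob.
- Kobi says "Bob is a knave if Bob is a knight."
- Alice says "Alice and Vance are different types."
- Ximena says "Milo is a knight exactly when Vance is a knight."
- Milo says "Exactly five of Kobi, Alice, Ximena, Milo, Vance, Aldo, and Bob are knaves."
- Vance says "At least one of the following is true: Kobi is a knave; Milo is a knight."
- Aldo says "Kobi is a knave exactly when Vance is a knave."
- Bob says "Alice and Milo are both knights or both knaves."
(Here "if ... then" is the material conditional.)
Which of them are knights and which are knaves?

Kobi is a knight, Alice is a knight, Ximena is a knight, Milo is a knave, Vance is a knave, Aldo is a knave, and Bob is a knave.

As a knight, Kobi's statement "Bob is a knave if Bob is a knight" should be true; it is.
As a knight, Alice's statement "Alice and Vance are different types" should be true; it is.
Since Ximena is a knight, "Milo is a knight exactly when Vance is a knight" needs to be true, which holds.
Since Milo is a knave, "exactly five of Kobi, Alice, Ximena, Milo, Vance, Aldo, and Bob are knaves" needs to be False, which holds.
Vance (knave): "at least one of the following is true: Kobi is a knave; Milo is a knight" — False. ✓
As a knave, Aldo's statement "Kobi is a knave exactly when Vance is a knave" should be False; it is.
Bob is a knave; "Alice and Milo are both knights or both knaves" is False, as required.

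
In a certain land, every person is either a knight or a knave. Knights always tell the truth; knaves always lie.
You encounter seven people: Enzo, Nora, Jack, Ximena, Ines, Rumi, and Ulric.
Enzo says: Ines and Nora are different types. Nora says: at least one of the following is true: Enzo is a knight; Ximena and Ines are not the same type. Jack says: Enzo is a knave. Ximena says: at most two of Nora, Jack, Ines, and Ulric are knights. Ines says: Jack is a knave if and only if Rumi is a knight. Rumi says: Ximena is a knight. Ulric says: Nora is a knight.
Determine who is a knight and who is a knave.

Enzo is a knave, so "Ines and Nora are different types" must be false — and it is.
Nora is a knight, so "at least one of the following is true: Enzo is a knight; Ximena and Ines are not the same type" must be True — and it is.
As a knight, Jack's statement "Enzo is a knave" should be True; it is.
Since Ximena is a knave, "at most two of Nora, Jack, Ines, and Ulric are knights" needs to be false, which holds.
Ines is a knight; "Jack is a knave if and only if Rumi is a knight" is True, as required.
As a knave, Rumi's statement "Ximena is a knight" should be false; it is.
Ulric is a knight; "Nora is a knight" is True, as required.

Enzo is a knave, Nora is a knight, Jack is a knight, Ximena is a knave, Ines is a knight, Rumi is a knave, and Ulric is a knight.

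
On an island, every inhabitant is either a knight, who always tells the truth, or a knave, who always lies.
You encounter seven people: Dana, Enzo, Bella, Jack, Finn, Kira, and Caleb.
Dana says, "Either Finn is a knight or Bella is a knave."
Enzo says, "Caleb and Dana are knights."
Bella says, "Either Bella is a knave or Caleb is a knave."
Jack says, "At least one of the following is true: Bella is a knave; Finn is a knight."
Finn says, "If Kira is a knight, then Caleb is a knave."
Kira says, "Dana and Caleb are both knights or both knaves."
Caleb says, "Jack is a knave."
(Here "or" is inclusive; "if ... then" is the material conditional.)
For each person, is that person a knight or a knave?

Dana is a knight; "either Finn is a knight or Bella is a knave" is true, as required.
Enzo is a knave, and the claim "Caleb and Dana are knights" is indeed False.
Bella is a knight; "either Bella is a knave or Caleb is a knave" is true, as required.
Jack is a knight, so "at least one of the following is true: Bella is a knave; Finn is a knight" must be true — and it is.
Finn is a knight, so "if Kira is a knight, then Caleb is a knave" must be true — and it is.
Kira is a knave; "Dana and Caleb are both knights or both knaves" is False, as required.
Since Caleb is a knave, "Jack is a knave" needs to be False, which holds.

Knights: Dana, Bella, Jack, and Finn. Knaves: Enzo, Kira, and Caleb.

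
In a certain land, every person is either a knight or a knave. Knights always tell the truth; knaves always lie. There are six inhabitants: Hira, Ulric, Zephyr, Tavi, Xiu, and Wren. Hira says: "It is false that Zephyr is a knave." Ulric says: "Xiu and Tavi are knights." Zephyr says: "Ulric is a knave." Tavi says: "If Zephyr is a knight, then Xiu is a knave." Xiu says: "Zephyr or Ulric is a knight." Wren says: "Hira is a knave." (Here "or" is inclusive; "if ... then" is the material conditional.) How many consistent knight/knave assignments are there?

2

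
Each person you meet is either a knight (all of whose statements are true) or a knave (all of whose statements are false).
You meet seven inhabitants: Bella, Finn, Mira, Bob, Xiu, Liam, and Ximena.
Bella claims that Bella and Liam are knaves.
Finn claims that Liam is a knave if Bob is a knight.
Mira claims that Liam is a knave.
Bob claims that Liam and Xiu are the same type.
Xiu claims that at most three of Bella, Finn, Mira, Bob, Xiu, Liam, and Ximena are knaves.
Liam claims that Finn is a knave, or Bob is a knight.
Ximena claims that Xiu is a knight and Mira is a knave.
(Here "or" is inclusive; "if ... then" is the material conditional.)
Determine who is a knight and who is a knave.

Since Bella is a knave, "Bella and Liam are knaves" needs to be False, which holds.
Since Finn is a knave, "Liam is a knave if Bob is a knight" needs to be False, which holds.
Mira is a knave, and the claim "Liam is a knave" is indeed False.
Bob is a knight, and the claim "Liam and Xiu are the same type" is indeed True.
Xiu is a knight, so "at most three of Bella, Finn, Mira, Bob, Xiu, Liam, and Ximena are knaves" must be True — and it is.
Liam is a knight, and the claim "Finn is a knave, or Bob is a knight" is indeed True.
Since Ximena is a knight, "Xiu is a knight and Mira is a knave" needs to be True, which holds.

Bella is a knave, Finn is a knave, Mira is a knave, Bob is a knight, Xiu is a knight, Liam is a knight, and Ximena is a knight.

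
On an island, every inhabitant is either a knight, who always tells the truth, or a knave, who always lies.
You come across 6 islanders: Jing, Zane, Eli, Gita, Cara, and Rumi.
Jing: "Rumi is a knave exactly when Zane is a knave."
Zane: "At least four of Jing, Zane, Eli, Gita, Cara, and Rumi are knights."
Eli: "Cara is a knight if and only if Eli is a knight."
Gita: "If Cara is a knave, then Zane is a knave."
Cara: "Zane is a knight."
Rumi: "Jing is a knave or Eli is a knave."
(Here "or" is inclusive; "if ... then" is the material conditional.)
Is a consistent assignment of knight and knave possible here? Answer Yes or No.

Yes

One consistent assignment: Jing=knight, Zane=knight, Eli=knave, Gita=knight, Cara=knight, Rumi=knight.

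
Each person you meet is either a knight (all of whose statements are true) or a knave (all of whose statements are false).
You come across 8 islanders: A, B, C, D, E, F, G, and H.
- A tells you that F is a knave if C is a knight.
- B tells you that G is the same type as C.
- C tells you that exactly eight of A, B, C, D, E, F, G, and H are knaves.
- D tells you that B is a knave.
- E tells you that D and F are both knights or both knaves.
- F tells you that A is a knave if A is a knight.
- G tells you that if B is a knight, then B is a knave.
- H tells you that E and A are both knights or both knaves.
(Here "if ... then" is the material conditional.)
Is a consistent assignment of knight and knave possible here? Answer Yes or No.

One consistent assignment: A=knight, B=knight, C=knave, D=knave, E=knight, F=knave, G=knave, H=knight.

Yes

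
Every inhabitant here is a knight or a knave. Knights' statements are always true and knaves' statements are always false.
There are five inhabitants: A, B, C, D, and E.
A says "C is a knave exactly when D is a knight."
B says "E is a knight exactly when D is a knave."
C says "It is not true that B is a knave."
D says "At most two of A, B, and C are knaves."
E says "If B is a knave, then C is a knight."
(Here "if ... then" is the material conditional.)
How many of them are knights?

0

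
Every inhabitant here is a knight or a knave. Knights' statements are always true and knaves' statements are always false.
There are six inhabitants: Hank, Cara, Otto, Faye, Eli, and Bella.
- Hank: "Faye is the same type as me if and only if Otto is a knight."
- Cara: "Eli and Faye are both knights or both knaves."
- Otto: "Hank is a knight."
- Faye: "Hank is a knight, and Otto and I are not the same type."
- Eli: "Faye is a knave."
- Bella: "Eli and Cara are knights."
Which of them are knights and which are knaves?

As a knave, Hank's statement "Faye is the same type as me if and only if Otto is a knight" should be false; it is.
Cara is a knave; "Eli and Faye are both knights or both knaves" is false, as required.
Otto is a knave, so "Hank is a knight" must be false — and it is.
Faye is a knave, so "Hank is a knight, and Otto and I are not the same type" must be false — and it is.
As a knight, Eli's statement "Faye is a knave" should be True; it is.
Bella is a knave; "Eli and Cara are knights" is false, as required.

Hank is a knave, Cara is a knave, Otto is a knave, Faye is a knave, Eli is a knight, and Bella is a knave.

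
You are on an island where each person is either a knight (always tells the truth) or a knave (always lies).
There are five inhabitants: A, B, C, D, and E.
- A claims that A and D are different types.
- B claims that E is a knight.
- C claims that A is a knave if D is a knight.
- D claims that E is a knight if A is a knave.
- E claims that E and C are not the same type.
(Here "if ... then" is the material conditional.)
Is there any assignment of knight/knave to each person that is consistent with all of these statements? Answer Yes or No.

No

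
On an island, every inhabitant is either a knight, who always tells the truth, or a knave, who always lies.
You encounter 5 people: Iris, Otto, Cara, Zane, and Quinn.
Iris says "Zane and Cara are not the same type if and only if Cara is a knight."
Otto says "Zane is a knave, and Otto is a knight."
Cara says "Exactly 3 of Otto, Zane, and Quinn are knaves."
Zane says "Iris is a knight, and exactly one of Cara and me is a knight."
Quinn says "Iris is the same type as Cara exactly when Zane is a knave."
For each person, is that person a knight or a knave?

Iris is a knight, so "Zane and Cara are not the same type if and only if Cara is a knight" must be True — and it is.
Otto is a knight; "Zane is a knave, and Otto is a knight" is True, as required.
As a knave, Cara's statement "exactly 3 of Otto, Zane, and Quinn are knaves" should be false; it is.
Since Zane is a knave, "Iris is a knight, and exactly one of Cara and me is a knight" needs to be false, which holds.
Quinn (knave): "Iris is the same type as Cara exactly when Zane is a knave" — false. ✓

Iris is a knight, Otto is a knight, Cara is a knave, Zane is a knave, and Quinn is a knave.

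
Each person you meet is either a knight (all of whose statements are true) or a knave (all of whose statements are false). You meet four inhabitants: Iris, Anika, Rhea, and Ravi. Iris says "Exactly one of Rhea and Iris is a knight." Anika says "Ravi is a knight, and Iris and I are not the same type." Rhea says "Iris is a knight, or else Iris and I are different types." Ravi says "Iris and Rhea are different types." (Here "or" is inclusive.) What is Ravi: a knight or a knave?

Consistent assignments: {Iris=knave, Anika=knave, Rhea=knave, Ravi=knave}
In every consistent assignment, Ravi is a knave.

Ravi is a knave.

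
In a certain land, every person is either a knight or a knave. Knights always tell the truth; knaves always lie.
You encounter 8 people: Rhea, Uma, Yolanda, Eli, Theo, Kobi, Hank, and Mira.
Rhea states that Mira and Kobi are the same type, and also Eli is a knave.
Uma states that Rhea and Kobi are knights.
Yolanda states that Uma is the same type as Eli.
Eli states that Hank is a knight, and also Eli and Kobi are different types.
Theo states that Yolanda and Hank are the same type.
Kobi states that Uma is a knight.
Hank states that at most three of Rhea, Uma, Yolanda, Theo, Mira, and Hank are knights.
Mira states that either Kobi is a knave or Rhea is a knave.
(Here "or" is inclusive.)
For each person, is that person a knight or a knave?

Rhea is a knave, Uma is a knave, Yolanda is a knave, Eli is a knight, Theo is a knave, Kobi is a knave, Hank is a knight, and Mira is a knight.

Since Rhea is a knave, "Mira and Kobi are the same type, and also Eli is a knave" needs to be False, which holds.
Uma is a knave, so "Rhea and Kobi are knights" must be False — and it is.
Since Yolanda is a knave, "Uma is the same type as Eli" needs to be False, which holds.
Eli is a knight, and the claim "Hank is a knight, and also Eli and Kobi are different types" is indeed True.
Theo is a knave; "Yolanda and Hank are the same type" is False, as required.
Kobi is a knave, so "Uma is a knight" must be False — and it is.
Hank is a knight, and the claim "at most three of Rhea, Uma, Yolanda, Theo, Mira, and Hank are knights" is indeed True.
Mira is a knight; "either Kobi is a knave or Rhea is a knave" is True, as required.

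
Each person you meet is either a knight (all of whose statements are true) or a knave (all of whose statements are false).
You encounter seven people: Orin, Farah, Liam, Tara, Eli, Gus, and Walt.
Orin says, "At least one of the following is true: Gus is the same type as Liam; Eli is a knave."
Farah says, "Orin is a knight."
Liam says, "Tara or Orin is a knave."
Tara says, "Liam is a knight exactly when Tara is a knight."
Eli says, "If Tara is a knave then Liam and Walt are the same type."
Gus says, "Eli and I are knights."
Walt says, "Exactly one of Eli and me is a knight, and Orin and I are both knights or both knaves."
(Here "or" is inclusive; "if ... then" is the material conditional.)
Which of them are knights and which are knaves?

Orin (knight): "at least one of the following is true: Gus is the same type as Liam; Eli is a knave" — True. ✓
Farah is a knight, so "Orin is a knight" must be True — and it is.
Since Liam is a knight, "Tara or Orin is a knave" needs to be True, which holds.
Tara is a knave, and the claim "Liam is a knight exactly when Tara is a knight" is indeed False.
Eli is a knave, so "if Tara is a knave then Liam and Walt are the same type" must be False — and it is.
Gus is a knave, so "Eli and I are knights" must be False — and it is.
Walt is a knave; "exactly one of Eli and me is a knight, and Orin and I are both knights or both knaves" is False, as required.

Knights: Orin, Farah, and Liam. Knaves: Tara, Eli, Gus, and Walt.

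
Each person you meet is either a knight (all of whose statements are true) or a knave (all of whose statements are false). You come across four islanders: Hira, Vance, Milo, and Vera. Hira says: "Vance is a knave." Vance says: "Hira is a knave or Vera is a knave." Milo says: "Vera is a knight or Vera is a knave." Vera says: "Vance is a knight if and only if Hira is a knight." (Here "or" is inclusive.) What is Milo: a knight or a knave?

Milo is a knight.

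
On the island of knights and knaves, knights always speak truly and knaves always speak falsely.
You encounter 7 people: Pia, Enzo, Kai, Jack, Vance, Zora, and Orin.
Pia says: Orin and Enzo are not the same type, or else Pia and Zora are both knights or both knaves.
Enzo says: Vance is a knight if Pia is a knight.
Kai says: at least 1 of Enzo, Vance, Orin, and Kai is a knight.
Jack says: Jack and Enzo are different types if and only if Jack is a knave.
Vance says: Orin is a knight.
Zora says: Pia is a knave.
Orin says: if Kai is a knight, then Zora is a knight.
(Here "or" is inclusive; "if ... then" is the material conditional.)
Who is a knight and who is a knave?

Knights: Enzo, Kai, Jack, Vance, Zora, and Orin. Knaves: Pia.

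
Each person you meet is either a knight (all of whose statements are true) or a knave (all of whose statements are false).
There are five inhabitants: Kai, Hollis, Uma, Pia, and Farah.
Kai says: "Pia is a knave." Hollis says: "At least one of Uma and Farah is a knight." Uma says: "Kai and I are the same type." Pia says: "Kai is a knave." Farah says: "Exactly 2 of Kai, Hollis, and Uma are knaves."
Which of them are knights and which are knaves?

Knights: Kai, Hollis, and Uma. Knaves: Pia and Farah.

Suppose Kai is a knave. Then Kai's statement "Pia is a knave" would have to be false. Checking the 16 ways to assign the others, none is consistent with every speaker.
(For instance, with Hollis=knight, Uma=knight, Pia=knave, Farah=knave, Kai's claim "Pia is a knave" comes out true where it would need to be false.)
So Kai must be a knight, making "Pia is a knave" true. Taking Kai=knight, Hollis=knight, Uma=knight, Pia=knave, Farah=knave, each remaining statement checks out:
  Hollis (knight): "at least one of Uma and Farah is a knight" — true. ✓
  Uma (knight): "Kai and I are the same type" — true. ✓
  Pia (knave): "Kai is a knave" — false. ✓
  Farah (knave): "exactly 2 of Kai, Hollis, and Uma are knaves" — false. ✓
This is the unique consistent assignment.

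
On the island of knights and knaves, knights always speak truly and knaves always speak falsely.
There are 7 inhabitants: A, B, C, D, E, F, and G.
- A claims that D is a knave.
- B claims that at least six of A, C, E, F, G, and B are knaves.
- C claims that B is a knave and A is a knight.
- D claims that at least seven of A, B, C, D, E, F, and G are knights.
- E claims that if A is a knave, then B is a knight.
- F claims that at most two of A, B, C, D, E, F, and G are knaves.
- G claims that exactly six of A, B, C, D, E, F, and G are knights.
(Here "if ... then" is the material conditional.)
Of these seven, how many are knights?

The unique consistent assignment is A=knight, B=knave, C=knight, D=knave, E=knight, F=knave, G=knave.
That has 3 knights.

3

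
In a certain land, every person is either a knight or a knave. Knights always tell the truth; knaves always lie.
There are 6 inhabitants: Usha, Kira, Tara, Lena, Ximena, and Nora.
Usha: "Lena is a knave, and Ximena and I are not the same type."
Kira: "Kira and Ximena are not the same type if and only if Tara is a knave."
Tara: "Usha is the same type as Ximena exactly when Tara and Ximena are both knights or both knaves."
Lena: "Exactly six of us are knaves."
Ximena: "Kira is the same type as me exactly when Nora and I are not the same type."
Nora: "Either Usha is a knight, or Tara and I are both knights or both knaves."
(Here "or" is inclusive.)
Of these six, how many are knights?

The unique consistent assignment is Usha=knight, Kira=knight, Tara=knave, Lena=knave, Ximena=knave, Nora=knight.
That has 3 knights.

3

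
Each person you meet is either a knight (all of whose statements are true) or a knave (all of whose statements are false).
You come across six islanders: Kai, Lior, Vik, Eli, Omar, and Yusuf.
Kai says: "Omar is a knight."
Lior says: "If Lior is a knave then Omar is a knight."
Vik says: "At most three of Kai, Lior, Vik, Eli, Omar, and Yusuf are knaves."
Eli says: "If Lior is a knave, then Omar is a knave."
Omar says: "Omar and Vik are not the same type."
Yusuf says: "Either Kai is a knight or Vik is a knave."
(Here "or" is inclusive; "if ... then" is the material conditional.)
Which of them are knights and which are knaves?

Knights: Eli and Yusuf. Knaves: Kai, Lior, Vik, and Omar.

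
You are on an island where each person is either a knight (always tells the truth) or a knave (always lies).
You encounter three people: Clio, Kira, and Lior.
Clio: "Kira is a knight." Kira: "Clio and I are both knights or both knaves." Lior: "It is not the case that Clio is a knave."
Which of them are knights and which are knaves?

Clio is a knight, Kira is a knight, and Lior is a knight.

Since Clio is a knight, "Kira is a knight" needs to be true, which holds.
Kira (knight): "Clio and I are both knights or both knaves" — true. ✓
Lior is a knight, and the claim "it is not the case that Clio is a knave" is indeed true.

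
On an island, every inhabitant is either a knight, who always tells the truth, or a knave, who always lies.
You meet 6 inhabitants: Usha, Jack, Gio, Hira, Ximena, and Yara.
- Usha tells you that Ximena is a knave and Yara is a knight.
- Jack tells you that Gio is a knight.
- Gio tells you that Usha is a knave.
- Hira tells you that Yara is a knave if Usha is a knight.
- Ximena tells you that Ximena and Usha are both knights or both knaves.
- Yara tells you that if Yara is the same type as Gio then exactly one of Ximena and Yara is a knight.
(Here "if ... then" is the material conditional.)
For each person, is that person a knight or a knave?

Usha is a knight, Jack is a knave, Gio is a knave, Hira is a knave, Ximena is a knave, and Yara is a knight.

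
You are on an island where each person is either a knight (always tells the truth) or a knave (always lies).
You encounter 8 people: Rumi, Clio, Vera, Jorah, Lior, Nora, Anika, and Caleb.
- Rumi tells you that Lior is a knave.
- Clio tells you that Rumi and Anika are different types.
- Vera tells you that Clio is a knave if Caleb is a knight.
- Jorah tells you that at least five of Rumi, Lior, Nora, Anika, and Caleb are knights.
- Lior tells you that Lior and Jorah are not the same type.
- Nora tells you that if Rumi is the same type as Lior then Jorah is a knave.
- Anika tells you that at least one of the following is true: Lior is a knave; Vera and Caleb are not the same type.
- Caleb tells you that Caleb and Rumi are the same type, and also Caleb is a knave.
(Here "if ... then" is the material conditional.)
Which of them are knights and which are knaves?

Rumi is a knight, Clio is a knave, Vera is a knight, Jorah is a knave, Lior is a knave, Nora is a knight, Anika is a knight, and Caleb is a knave.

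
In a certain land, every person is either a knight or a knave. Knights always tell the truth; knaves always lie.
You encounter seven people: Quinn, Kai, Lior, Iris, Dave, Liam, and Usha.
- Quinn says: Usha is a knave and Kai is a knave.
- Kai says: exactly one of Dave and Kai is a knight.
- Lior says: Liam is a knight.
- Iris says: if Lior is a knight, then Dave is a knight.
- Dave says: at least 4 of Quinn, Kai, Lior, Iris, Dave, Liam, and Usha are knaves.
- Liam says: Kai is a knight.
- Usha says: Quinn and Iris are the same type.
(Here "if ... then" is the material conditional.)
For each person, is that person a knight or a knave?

Quinn is a knave, Kai is a knight, Lior is a knight, Iris is a knave, Dave is a knave, Liam is a knight, and Usha is a knight.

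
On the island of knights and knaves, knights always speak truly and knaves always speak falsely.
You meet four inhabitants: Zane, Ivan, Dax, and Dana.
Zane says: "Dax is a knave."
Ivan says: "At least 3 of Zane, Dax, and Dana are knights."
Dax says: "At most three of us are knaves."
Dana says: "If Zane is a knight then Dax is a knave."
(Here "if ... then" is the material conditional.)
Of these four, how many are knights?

2

The unique consistent assignment is Zane=knave, Ivan=knave, Dax=knight, Dana=knight.
That has 2 knights.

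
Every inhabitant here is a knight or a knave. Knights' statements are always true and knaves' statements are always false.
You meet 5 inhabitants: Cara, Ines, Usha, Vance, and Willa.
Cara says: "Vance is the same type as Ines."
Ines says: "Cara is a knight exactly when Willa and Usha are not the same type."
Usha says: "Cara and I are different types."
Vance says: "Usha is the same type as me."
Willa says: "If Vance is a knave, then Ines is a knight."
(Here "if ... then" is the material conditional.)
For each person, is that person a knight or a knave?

Cara is a knave, Ines is a knight, Usha is a knight, Vance is a knave, and Willa is a knight.

Suppose Cara is a knight. Then Cara's statement "Vance is the same type as Ines" would have to be true. Checking the 16 ways to assign the others, none is consistent with every speaker.
(For instance, with Ines=knight, Usha=knight, Vance=knave, Willa=knight, Cara's claim "Vance is the same type as Ines" comes out false where it would need to be true.)
So Cara must be a knave, making "Vance is the same type as Ines" false. Taking Cara=knave, Ines=knight, Usha=knight, Vance=knave, Willa=knight, each remaining statement checks out:
  Ines (knight): "Cara is a knight exactly when Willa and Usha are not the same type" — true. ✓
  Usha (knight): "Cara and I are different types" — true. ✓
  Vance (knave): "Usha is the same type as me" — false. ✓
  Willa (knight): "if Vance is a knave, then Ines is a knight" — true. ✓
This is the unique consistent assignment.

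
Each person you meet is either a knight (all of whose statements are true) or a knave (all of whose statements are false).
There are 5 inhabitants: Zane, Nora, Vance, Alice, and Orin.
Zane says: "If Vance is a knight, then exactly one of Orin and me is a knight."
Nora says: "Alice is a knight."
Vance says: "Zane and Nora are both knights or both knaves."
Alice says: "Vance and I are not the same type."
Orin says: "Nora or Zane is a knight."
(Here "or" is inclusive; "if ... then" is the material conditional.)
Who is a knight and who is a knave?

Knights: Zane and Orin. Knaves: Nora, Vance, and Alice.

Zane is a knight; "if Vance is a knight, then exactly one of Orin and me is a knight" is True, as required.
Nora (knave): "Alice is a knight" — False. ✓
Vance is a knave, and the claim "Zane and Nora are both knights or both knaves" is indeed False.
As a knave, Alice's statement "Vance and I are not the same type" should be False; it is.
Since Orin is a knight, "Nora or Zane is a knight" needs to be True, which holds.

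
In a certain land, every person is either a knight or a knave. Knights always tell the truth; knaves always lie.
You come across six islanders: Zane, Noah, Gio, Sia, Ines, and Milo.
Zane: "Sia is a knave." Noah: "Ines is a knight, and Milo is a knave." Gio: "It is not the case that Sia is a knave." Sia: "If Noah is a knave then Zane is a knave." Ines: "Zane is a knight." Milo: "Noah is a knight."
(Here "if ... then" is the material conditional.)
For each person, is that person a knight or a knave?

Knights: Gio and Sia. Knaves: Zane, Noah, Ines, and Milo.

Since Zane is a knave, "Sia is a knave" needs to be False, which holds.
Noah is a knave, and the claim "Ines is a knight, and Milo is a knave" is indeed False.
Gio is a knight; "it is not the case that Sia is a knave" is true, as required.
Sia is a knight, so "if Noah is a knave then Zane is a knave" must be true — and it is.
Ines is a knave; "Zane is a knight" is False, as required.
Milo is a knave, and the claim "Noah is a knight" is indeed False.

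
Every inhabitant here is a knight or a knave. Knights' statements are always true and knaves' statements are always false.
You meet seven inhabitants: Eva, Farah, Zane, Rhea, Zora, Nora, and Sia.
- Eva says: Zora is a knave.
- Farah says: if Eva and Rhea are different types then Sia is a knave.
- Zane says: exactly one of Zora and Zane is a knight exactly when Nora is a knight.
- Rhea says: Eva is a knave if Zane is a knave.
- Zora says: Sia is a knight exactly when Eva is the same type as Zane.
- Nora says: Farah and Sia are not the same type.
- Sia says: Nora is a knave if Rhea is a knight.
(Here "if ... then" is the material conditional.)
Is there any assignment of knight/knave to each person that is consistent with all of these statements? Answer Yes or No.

Yes

One consistent assignment: Eva=knight, Farah=knight, Zane=knight, Rhea=knight, Zora=knave, Nora=knight, Sia=knave.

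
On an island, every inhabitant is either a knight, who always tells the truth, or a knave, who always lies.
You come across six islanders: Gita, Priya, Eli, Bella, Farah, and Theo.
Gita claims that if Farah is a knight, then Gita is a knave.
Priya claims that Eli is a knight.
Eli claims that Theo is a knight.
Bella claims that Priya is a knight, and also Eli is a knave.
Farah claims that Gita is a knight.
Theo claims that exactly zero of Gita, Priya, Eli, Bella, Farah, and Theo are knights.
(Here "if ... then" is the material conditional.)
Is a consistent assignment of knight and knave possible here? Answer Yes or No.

Checking all 64 assignments, each has at least one speaker whose statement's truth value contradicts their type.

No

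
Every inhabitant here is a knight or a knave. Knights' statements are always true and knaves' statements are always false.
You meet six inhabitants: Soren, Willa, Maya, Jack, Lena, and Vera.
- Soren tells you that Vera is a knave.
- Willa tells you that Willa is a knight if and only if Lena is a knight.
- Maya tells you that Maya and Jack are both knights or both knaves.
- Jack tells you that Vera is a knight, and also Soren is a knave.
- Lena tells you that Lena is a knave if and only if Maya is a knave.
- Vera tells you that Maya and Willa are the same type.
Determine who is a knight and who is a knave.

Soren is a knave, Willa is a knight, Maya is a knight, Jack is a knight, Lena is a knight, and Vera is a knight.

Soren (knave): "Vera is a knave" — false. ✓
Since Willa is a knight, "Willa is a knight if and only if Lena is a knight" needs to be true, which holds.
Since Maya is a knight, "Maya and Jack are both knights or both knaves" needs to be true, which holds.
Jack is a knight; "Vera is a knight, and also Soren is a knave" is true, as required.
Lena is a knight, and the claim "Lena is a knave if and only if Maya is a knave" is indeed true.
Vera is a knight, so "Maya and Willa are the same type" must be true — and it is.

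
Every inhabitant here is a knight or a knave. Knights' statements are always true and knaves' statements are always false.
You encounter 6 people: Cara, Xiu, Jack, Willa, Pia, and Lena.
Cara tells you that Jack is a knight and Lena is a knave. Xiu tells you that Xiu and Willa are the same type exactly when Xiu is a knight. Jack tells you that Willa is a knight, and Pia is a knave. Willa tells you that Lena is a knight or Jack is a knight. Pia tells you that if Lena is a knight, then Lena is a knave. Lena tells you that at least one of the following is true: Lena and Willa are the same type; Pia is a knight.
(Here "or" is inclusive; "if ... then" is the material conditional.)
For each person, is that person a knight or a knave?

Cara is a knave, and the claim "Jack is a knight and Lena is a knave" is indeed False.
Xiu is a knight, and the claim "Xiu and Willa are the same type exactly when Xiu is a knight" is indeed True.
Jack (knight): "Willa is a knight, and Pia is a knave" — True. ✓
Willa is a knight, so "Lena is a knight or Jack is a knight" must be True — and it is.
As a knave, Pia's statement "if Lena is a knight, then Lena is a knave" should be False; it is.
Lena is a knight; "at least one of the following is true: Lena and Willa are the same type; Pia is a knight" is True, as required.

Cara is a knave, Xiu is a knight, Jack is a knight, Willa is a knight, Pia is a knave, and Lena is a knight.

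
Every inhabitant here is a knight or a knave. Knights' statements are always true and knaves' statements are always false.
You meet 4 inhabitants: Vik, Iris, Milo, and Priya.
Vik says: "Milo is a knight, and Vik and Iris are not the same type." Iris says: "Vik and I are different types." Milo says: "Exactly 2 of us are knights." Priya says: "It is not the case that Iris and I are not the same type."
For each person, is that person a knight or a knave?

Vik is a knave, Iris is a knight, Milo is a knave, and Priya is a knave.

Vik is a knave; "Milo is a knight, and Vik and Iris are not the same type" is False, as required.
Iris (knight): "Vik and I are different types" — true. ✓
Milo is a knave, and the claim "exactly 2 of us are knights" is indeed False.
Priya is a knave, and the claim "it is not the case that Iris and I are not the same type" is indeed False.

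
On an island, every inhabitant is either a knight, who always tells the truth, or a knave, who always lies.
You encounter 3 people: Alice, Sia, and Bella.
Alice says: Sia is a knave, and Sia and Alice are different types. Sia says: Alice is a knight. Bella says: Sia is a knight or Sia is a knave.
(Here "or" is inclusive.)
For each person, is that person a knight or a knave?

Knights: Bella. Knaves: Alice and Sia.

Suppose Alice is a knight. Then Alice's statement "Sia is a knave, and Sia and Alice are different types" would have to be true. Checking the 4 ways to assign the others, none is consistent with every speaker.
(For instance, with Sia=knave, Bella=knight, Sia's claim "Alice is a knight" comes out true where it would need to be false.)
So Alice must be a knave, making "Sia is a knave, and Sia and Alice are different types" false. Taking Alice=knave, Sia=knave, Bella=knight, each remaining statement checks out:
  Sia (knave): "Alice is a knight" — false. ✓
  Bella (knight): "Sia is a knight or Sia is a knave" — true. ✓
This is the unique consistent assignment.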